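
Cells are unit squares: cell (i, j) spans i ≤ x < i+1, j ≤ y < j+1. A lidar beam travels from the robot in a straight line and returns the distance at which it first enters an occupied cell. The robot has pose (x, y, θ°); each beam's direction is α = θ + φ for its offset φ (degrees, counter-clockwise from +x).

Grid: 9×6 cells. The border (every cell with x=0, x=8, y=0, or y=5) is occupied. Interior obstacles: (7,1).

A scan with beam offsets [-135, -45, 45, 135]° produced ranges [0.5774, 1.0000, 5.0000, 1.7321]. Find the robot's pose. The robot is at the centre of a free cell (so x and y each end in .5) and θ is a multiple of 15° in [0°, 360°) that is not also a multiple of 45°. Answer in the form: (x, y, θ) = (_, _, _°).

Enumerate (i+0.5, j+0.5, θ) over the 27 free cells and 16 admissible headings. For each, cast all 4 beams and compare to the given ranges.
  (1.5, 2.5, 60°): beam 1 = 1.5529 ≠ 0.5774 ✗
  (5.5, 2.5, 300°): beam 1 = 4.6587 ≠ 0.5774 ✗
  (4.5, 1.5, 240°): beam 1 = 3.6235 ≠ 0.5774 ✗
  …
  (1.5, 3.5, 285°): r_1=0.5774, r_2=1.0000, r_3=5.0000, r_4=1.7321 — all match ✓
Unique over the lattice → pose = (1.5, 3.5, 285°).

(x, y, θ) = (1.5, 3.5, 285°)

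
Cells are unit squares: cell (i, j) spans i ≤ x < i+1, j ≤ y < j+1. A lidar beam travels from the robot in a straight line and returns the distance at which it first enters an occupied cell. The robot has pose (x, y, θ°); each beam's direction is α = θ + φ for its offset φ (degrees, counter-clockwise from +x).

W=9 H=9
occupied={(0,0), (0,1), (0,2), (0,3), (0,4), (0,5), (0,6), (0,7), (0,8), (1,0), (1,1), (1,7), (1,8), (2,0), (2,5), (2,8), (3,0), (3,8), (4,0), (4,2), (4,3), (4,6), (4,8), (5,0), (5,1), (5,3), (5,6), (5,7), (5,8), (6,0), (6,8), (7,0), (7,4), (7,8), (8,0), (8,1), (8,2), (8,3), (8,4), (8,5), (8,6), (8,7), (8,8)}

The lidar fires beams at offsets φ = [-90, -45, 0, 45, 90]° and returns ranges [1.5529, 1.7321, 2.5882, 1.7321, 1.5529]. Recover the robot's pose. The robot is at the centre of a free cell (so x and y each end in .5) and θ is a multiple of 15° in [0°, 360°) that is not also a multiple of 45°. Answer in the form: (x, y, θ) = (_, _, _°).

Enumerate (i+0.5, j+0.5, θ) over the 38 free cells and 16 admissible headings. For each, cast all 5 beams and compare to the given ranges.
  (2.5, 2.5, 30°): beam 1 = 1.7321 ≠ 1.5529 ✗
  (4.5, 7.5, 150°): beam 1 = 0.5774 ≠ 1.5529 ✗
  (6.5, 5.5, 210°): beam 1 = 1.0000 ≠ 1.5529 ✗
  (7.5, 5.5, 255°): beam 1 = 1.9319 ≠ 1.5529 ✗
  …
  (2.5, 3.5, 285°): r_1=1.5529, r_2=1.7321, r_3=2.5882, r_4=1.7321, r_5=1.5529 — all match ✓
Only this pose fits every beam.

(x, y, θ) = (2.5, 3.5, 285°)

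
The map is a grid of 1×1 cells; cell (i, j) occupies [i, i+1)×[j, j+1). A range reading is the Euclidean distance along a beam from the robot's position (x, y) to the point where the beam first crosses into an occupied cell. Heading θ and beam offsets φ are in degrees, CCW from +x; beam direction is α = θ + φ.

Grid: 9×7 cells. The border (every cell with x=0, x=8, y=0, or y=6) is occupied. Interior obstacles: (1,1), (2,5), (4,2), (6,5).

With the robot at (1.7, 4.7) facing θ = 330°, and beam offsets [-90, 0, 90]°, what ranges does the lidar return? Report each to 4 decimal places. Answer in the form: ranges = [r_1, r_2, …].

ranges = [1.4000, 3.4000, 0.6000]

beam 1: φ=-90°, α=240°
  dir = (cos 240°, sin 240°) = (-0.5000, -0.8660); from cell (1,4)
  next x-line at t=1.4000, next y-line at t=0.8083; Δt_x=2.0000, Δt_y=1.1547
    y: enter (1,3) at t=0.8083
    x: enter (0,3) at t=1.4000 ← occupied
  → r_1 = 1.4000
beam 2: φ=0°, α=330°
  dir = (cos 330°, sin 330°) = (0.8660, -0.5000); from cell (1,4)
  next x-line at t=0.3464, next y-line at t=1.4000; Δt_x=1.1547, Δt_y=2.0000
    x: enter (2,4) at t=0.3464
    y: enter (2,3) at t=1.4000
    x: enter (3,3) at t=1.5011
    x: enter (4,3) at t=2.6558
    y: enter (4,2) at t=3.4000 ← occupied
  → r_2 = 3.4000
beam 3: φ=90°, α=60°
  dir = (cos 60°, sin 60°) = (0.5000, 0.8660); from cell (1,4)
  next x-line at t=0.6000, next y-line at t=0.3464; Δt_x=2.0000, Δt_y=1.1547
    y: enter (1,5) at t=0.3464
    x: enter (2,5) at t=0.6000 ← occupied
  → r_3 = 0.6000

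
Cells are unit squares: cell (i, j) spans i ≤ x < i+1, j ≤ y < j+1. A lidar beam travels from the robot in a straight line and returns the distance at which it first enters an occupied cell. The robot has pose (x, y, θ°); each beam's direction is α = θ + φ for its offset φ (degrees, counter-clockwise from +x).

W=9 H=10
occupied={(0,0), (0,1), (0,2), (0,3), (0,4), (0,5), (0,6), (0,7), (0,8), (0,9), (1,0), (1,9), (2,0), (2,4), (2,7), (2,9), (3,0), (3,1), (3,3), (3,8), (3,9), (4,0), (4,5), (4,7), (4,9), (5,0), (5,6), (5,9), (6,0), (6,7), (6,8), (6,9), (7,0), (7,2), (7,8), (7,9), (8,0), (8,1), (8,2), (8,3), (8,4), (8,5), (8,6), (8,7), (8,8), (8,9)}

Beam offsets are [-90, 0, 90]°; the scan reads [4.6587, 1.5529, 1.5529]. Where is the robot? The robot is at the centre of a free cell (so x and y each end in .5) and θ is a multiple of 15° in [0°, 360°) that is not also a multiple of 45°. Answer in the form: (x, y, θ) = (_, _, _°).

(x, y, θ) = (6.5, 5.5, 345°)

Enumerate (i+0.5, j+0.5, θ) over the 44 free cells and 16 admissible headings. For each, cast all 3 beams and compare to the given ranges.
  (3.5, 6.5, 195°): beam 1 = 1.5529 ≠ 4.6587 ✗
  (7.5, 7.5, 105°): beam 1 = 0.5176 ≠ 4.6587 ✗
  (1.5, 6.5, 195°): beam 1 = 1.9319 ≠ 4.6587 ✗
  (6.5, 1.5, 345°): beam 1 = 0.5176 ≠ 4.6587 ✗
  …
  (6.5, 5.5, 345°): r_1=4.6587, r_2=1.5529, r_3=1.5529 — all match ✓
No second candidate reproduces the full scan.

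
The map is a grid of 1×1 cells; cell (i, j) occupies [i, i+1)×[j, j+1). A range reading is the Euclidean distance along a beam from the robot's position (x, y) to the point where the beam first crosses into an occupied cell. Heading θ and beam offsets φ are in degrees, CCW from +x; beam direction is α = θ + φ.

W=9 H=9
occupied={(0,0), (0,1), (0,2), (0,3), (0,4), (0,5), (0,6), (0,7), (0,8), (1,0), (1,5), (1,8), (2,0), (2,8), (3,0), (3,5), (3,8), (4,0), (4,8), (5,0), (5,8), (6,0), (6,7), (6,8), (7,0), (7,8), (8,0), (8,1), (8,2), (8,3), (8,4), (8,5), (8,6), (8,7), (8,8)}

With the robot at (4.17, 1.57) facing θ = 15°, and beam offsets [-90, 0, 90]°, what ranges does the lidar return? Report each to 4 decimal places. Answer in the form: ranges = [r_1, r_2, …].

beam 1: φ=-90°, α=285°
  dir = (cos 285°, sin 285°) = (0.2588, -0.9659); from cell (4,1)
  next x-line at t=3.2069, next y-line at t=0.5901; Δt_x=3.8637, Δt_y=1.0353
    y: enter (4,0) at t=0.5901 ← occupied
  → r_1 = 0.5901
beam 2: φ=0°, α=15°
  dir = (cos 15°, sin 15°) = (0.9659, 0.2588); from cell (4,1)
  next x-line at t=0.8593, next y-line at t=1.6614; Δt_x=1.0353, Δt_y=3.8637
    x: enter (5,1) at t=0.8593
    y: enter (5,2) at t=1.6614
    x: enter (6,2) at t=1.8946
    x: enter (7,2) at t=2.9298
    x: enter (8,2) at t=3.9651 ← occupied
  → r_2 = 3.9651
beam 3: φ=90°, α=105°
  dir = (cos 105°, sin 105°) = (-0.2588, 0.9659); from cell (4,1)
  next x-line at t=0.6568, next y-line at t=0.4452; Δt_x=3.8637, Δt_y=1.0353
    y: enter (4,2) at t=0.4452
    x: enter (3,2) at t=0.6568
    y: enter (3,3) at t=1.4804
    y: enter (3,4) at t=2.5157
    y: enter (3,5) at t=3.5510 ← occupied
  → r_3 = 3.5510

ranges = [0.5901, 3.9651, 3.5510]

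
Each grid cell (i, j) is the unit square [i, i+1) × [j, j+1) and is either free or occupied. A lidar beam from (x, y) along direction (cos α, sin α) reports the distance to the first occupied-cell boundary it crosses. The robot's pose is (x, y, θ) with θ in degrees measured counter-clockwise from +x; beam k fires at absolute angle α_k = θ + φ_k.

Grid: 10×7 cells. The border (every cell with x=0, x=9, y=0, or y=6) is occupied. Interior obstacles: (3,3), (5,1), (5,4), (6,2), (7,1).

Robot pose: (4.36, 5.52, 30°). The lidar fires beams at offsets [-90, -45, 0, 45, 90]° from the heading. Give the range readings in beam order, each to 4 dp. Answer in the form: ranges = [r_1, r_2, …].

beam 1: φ=-90°, α=300°
  d=(0.5000,-0.8660)  start (4,5)  tX=1.2800 tY=0.6004  stride 1/|dx|=2.0000 1/|dy|=1.1547
    cross y-line → (4,4), t=0.6004
    cross x-line → (5,4), t=1.2800 (wall)
  → r_1 = 1.2800
beam 2: φ=-45°, α=345°
  d=(0.9659,-0.2588)  start (4,5)  tX=0.6626 tY=2.0091  stride 1/|dx|=1.0353 1/|dy|=3.8637
    cross x-line → (5,5), t=0.6626
    cross x-line → (6,5), t=1.6979
    cross y-line → (6,4), t=2.0091
    cross x-line → (7,4), t=2.7331
    cross x-line → (8,4), t=3.7684
    cross x-line → (9,4), t=4.8037 (wall)
  → r_2 = 4.8037
beam 3: φ=0°, α=30°
  d=(0.8660,0.5000)  start (4,5)  tX=0.7390 tY=0.9600  stride 1/|dx|=1.1547 1/|dy|=2.0000
    cross x-line → (5,5), t=0.7390
    cross y-line → (5,6), t=0.9600 (wall)
  → r_3 = 0.9600
beam 4: φ=45°, α=75°
  d=(0.2588,0.9659)  start (4,5)  tX=2.4728 tY=0.4969  stride 1/|dx|=3.8637 1/|dy|=1.0353
    cross y-line → (4,6), t=0.4969 (wall)
  → r_4 = 0.4969
beam 5: φ=90°, α=120°
  d=(-0.5000,0.8660)  start (4,5)  tX=0.7200 tY=0.5543  stride 1/|dx|=2.0000 1/|dy|=1.1547
    cross y-line → (4,6), t=0.5543 (wall)
  → r_5 = 0.5543

ranges = [1.2800, 4.8037, 0.9600, 0.4969, 0.5543]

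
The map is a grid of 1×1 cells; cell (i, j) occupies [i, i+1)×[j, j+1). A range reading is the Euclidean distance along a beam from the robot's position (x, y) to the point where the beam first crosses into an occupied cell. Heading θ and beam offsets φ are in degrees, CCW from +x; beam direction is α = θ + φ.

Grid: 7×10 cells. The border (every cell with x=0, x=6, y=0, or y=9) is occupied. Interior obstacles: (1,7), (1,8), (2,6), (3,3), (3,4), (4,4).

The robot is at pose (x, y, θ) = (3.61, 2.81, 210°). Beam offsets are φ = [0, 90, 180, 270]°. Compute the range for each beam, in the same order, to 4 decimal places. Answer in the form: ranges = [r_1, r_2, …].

ranges = [3.0138, 2.0900, 0.3800, 0.2194]

beam 1: φ=0°, α=210°
  dir = (cos 210°, sin 210°) = (-0.8660, -0.5000); from cell (3,2)
  next x-line at t=0.7044, next y-line at t=1.6200; Δt_x=1.1547, Δt_y=2.0000
    x: enter (2,2) at t=0.7044
    y: enter (2,1) at t=1.6200
    x: enter (1,1) at t=1.8591
    x: enter (0,1) at t=3.0138 ← occupied
  → r_1 = 3.0138
beam 2: φ=90°, α=300°
  dir = (cos 300°, sin 300°) = (0.5000, -0.8660); from cell (3,2)
  next x-line at t=0.7800, next y-line at t=0.9353; Δt_x=2.0000, Δt_y=1.1547
    x: enter (4,2) at t=0.7800
    y: enter (4,1) at t=0.9353
    y: enter (4,0) at t=2.0900 ← occupied
  → r_2 = 2.0900
beam 3: φ=180°, α=30°
  dir = (cos 30°, sin 30°) = (0.8660, 0.5000); from cell (3,2)
  next x-line at t=0.4503, next y-line at t=0.3800; Δt_x=1.1547, Δt_y=2.0000
    y: enter (3,3) at t=0.3800 ← occupied
  → r_3 = 0.3800
beam 4: φ=270°, α=120°
  dir = (cos 120°, sin 120°) = (-0.5000, 0.8660); from cell (3,2)
  next x-line at t=1.2200, next y-line at t=0.2194; Δt_x=2.0000, Δt_y=1.1547
    y: enter (3,3) at t=0.2194 ← occupied
  → r_4 = 0.2194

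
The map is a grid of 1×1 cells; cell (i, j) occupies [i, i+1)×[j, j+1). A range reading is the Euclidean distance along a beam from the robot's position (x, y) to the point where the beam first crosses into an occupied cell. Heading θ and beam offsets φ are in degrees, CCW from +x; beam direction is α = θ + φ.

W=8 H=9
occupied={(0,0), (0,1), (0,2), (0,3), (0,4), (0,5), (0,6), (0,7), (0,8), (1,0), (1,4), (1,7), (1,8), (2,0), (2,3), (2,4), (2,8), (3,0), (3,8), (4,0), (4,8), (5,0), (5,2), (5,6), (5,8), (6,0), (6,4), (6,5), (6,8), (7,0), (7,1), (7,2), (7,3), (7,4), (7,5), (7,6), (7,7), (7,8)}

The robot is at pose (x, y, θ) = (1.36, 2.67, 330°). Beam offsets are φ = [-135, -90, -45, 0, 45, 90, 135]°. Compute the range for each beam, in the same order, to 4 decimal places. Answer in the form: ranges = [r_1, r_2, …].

beam 1: φ=-135°, α=195°
  direction (-0.9659, -0.2588); cell (1,2); t to first gridline: x 0.3727, y 2.5887 (then +1.0353 / +3.8637)
    (0,2) via x @ 0.3727  # hit
  → r_1 = 0.3727
beam 2: φ=-90°, α=240°
  direction (-0.5000, -0.8660); cell (1,2); t to first gridline: x 0.7200, y 0.7736 (then +2.0000 / +1.1547)
    (0,2) via x @ 0.7200  # hit
  → r_2 = 0.7200
beam 3: φ=-45°, α=285°
  direction (0.2588, -0.9659); cell (1,2); t to first gridline: x 2.4728, y 0.6936 (then +3.8637 / +1.0353)
    (1,1) via y @ 0.6936
    (1,0) via y @ 1.7289  # hit
  → r_3 = 1.7289
beam 4: φ=0°, α=330°
  direction (0.8660, -0.5000); cell (1,2); t to first gridline: x 0.7390, y 1.3400 (then +1.1547 / +2.0000)
    (2,2) via x @ 0.7390
    (2,1) via y @ 1.3400
    (3,1) via x @ 1.8937
    (4,1) via x @ 3.0484
    (4,0) via y @ 3.3400  # hit
  → r_4 = 3.3400
beam 5: φ=45°, α=15°
  direction (0.9659, 0.2588); cell (1,2); t to first gridline: x 0.6626, y 1.2750 (then +1.0353 / +3.8637)
    (2,2) via x @ 0.6626
    (2,3) via y @ 1.2750  # hit
  → r_5 = 1.2750
beam 6: φ=90°, α=60°
  direction (0.5000, 0.8660); cell (1,2); t to first gridline: x 1.2800, y 0.3811 (then +2.0000 / +1.1547)
    (1,3) via y @ 0.3811
    (2,3) via x @ 1.2800  # hit
  → r_6 = 1.2800
beam 7: φ=135°, α=105°
  direction (-0.2588, 0.9659); cell (1,2); t to first gridline: x 1.3909, y 0.3416 (then +3.8637 / +1.0353)
    (1,3) via y @ 0.3416
    (1,4) via y @ 1.3769  # hit
  → r_7 = 1.3769

ranges = [0.3727, 0.7200, 1.7289, 3.3400, 1.2750, 1.2800, 1.3769]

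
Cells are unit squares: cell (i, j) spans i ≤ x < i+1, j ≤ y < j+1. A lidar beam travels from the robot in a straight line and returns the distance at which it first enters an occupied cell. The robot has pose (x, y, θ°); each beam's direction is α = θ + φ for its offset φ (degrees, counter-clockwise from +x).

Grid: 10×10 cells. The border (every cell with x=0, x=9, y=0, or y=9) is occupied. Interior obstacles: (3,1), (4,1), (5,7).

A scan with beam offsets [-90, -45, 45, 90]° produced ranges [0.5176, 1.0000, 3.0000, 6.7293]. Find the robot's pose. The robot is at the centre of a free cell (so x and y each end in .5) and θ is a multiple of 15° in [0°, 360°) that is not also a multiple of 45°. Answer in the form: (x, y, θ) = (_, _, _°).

(x, y, θ) = (2.5, 8.5, 195°)

The pose lattice has 61·16 = 976 candidates. Test each by forward raycasting.
  (6.5, 7.5, 300°): beam 1 = 0.5774 ≠ 0.5176 ✗
  (2.5, 7.5, 120°): beam 1 = 3.0000 ≠ 0.5176 ✗
  (2.5, 5.5, 345°): beam 1 = 4.6587 ≠ 0.5176 ✗
  (8.5, 5.5, 345°): beam 1 = 4.6587 ≠ 0.5176 ✗
  …
  (2.5, 8.5, 195°): r_1=0.5176, r_2=1.0000, r_3=3.0000, r_4=6.7293 — all match ✓
Only this pose fits every beam.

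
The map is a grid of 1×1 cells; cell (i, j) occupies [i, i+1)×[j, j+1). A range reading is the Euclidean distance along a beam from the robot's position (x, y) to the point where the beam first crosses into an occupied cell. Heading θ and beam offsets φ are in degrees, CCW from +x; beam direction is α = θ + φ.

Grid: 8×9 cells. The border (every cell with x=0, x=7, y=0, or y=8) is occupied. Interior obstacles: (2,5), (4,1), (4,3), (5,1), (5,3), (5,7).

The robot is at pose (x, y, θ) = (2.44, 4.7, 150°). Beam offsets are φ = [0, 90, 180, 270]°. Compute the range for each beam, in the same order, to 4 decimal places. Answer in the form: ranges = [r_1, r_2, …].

ranges = [1.6628, 2.8800, 1.8013, 0.3464]

beam 1: φ=0°, α=150°
  direction (-0.8660, 0.5000); cell (2,4); t to first gridline: x 0.5081, y 0.6000 (then +1.1547 / +2.0000)
    (1,4) via x @ 0.5081
    (1,5) via y @ 0.6000
    (0,5) via x @ 1.6628  # hit
  → r_1 = 1.6628
beam 2: φ=90°, α=240°
  direction (-0.5000, -0.8660); cell (2,4); t to first gridline: x 0.8800, y 0.8083 (then +2.0000 / +1.1547)
    (2,3) via y @ 0.8083
    (1,3) via x @ 0.8800
    (1,2) via y @ 1.9630
    (0,2) via x @ 2.8800  # hit
  → r_2 = 2.8800
beam 3: φ=180°, α=330°
  direction (0.8660, -0.5000); cell (2,4); t to first gridline: x 0.6466, y 1.4000 (then +1.1547 / +2.0000)
    (3,4) via x @ 0.6466
    (3,3) via y @ 1.4000
    (4,3) via x @ 1.8013  # hit
  → r_3 = 1.8013
beam 4: φ=270°, α=60°
  direction (0.5000, 0.8660); cell (2,4); t to first gridline: x 1.1200, y 0.3464 (then +2.0000 / +1.1547)
    (2,5) via y @ 0.3464  # hit
  → r_4 = 0.3464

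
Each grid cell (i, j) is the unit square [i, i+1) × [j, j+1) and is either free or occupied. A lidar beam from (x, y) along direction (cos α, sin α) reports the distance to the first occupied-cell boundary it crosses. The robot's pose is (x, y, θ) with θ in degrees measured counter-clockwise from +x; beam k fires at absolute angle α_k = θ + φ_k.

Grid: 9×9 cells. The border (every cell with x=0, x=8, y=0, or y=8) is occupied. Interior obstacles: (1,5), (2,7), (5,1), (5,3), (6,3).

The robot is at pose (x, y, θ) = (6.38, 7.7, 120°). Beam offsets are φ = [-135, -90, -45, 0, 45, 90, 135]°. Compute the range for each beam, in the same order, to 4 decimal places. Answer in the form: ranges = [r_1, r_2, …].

ranges = [1.6771, 0.6000, 0.3106, 0.3464, 1.1591, 5.0576, 3.8305]

beam 1: φ=-135°, α=345°
  cosα=0.9659 sinα=-0.2588 | (6,7) | tMaxX 0.6419 tMaxY 2.7046 | tΔX 1.0353 tΔY 3.8637
    t=0.6419 [x] (7,7)
    t=1.6771 [x] (8,7) — stop
  → r_1 = 1.6771
beam 2: φ=-90°, α=30°
  cosα=0.8660 sinα=0.5000 | (6,7) | tMaxX 0.7159 tMaxY 0.6000 | tΔX 1.1547 tΔY 2.0000
    t=0.6000 [y] (6,8) — stop
  → r_2 = 0.6000
beam 3: φ=-45°, α=75°
  cosα=0.2588 sinα=0.9659 | (6,7) | tMaxX 2.3955 tMaxY 0.3106 | tΔX 3.8637 tΔY 1.0353
    t=0.3106 [y] (6,8) — stop
  → r_3 = 0.3106
beam 4: φ=0°, α=120°
  cosα=-0.5000 sinα=0.8660 | (6,7) | tMaxX 0.7600 tMaxY 0.3464 | tΔX 2.0000 tΔY 1.1547
    t=0.3464 [y] (6,8) — stop
  → r_4 = 0.3464
beam 5: φ=45°, α=165°
  cosα=-0.9659 sinα=0.2588 | (6,7) | tMaxX 0.3934 tMaxY 1.1591 | tΔX 1.0353 tΔY 3.8637
    t=0.3934 [x] (5,7)
    t=1.1591 [y] (5,8) — stop
  → r_5 = 1.1591
beam 6: φ=90°, α=210°
  cosα=-0.8660 sinα=-0.5000 | (6,7) | tMaxX 0.4388 tMaxY 1.4000 | tΔX 1.1547 tΔY 2.0000
    t=0.4388 [x] (5,7)
    t=1.4000 [y] (5,6)
    t=1.5935 [x] (4,6)
    t=2.7482 [x] (3,6)
    t=3.4000 [y] (3,5)
    t=3.9029 [x] (2,5)
    t=5.0576 [x] (1,5) — stop
  → r_6 = 5.0576
beam 7: φ=135°, α=255°
  cosα=-0.2588 sinα=-0.9659 | (6,7) | tMaxX 1.4682 tMaxY 0.7247 | tΔX 3.8637 tΔY 1.0353
    t=0.7247 [y] (6,6)
    t=1.4682 [x] (5,6)
    t=1.7600 [y] (5,5)
    t=2.7952 [y] (5,4)
    t=3.8305 [y] (5,3) — stop
  → r_7 = 3.8305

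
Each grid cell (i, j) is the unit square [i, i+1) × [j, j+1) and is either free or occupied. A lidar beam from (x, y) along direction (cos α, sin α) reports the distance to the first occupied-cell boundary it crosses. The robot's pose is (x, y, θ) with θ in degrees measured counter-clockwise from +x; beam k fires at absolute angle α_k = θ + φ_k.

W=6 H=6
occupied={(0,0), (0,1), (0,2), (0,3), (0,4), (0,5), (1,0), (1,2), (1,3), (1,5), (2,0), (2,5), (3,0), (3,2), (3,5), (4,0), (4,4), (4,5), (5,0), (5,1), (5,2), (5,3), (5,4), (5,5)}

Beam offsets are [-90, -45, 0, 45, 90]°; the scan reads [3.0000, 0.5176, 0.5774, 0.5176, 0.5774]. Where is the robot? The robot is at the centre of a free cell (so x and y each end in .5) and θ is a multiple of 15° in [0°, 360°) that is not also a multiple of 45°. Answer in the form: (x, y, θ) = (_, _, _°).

(x, y, θ) = (3.5, 4.5, 30°)

Candidates: 12 free-cell centres × 16 headings = 192 poses. Raycast each; keep the one whose scan matches to 4 dp.
  (4.5, 2.5, 30°): beam 1 = 1.0000 ≠ 3.0000 ✗
  (4.5, 1.5, 120°): beam 1 = 0.5774 ≠ 3.0000 ✗
  (4.5, 3.5, 60°): beam 1 = 0.5774 ≠ 3.0000 ✗
  (4.5, 2.5, 75°): beam 1 = 0.5176 ≠ 3.0000 ✗
  …
  (3.5, 4.5, 30°): r_1=3.0000, r_2=0.5176, r_3=0.5774, r_4=0.5176, r_5=0.5774 — all match ✓
Only this pose fits every beam.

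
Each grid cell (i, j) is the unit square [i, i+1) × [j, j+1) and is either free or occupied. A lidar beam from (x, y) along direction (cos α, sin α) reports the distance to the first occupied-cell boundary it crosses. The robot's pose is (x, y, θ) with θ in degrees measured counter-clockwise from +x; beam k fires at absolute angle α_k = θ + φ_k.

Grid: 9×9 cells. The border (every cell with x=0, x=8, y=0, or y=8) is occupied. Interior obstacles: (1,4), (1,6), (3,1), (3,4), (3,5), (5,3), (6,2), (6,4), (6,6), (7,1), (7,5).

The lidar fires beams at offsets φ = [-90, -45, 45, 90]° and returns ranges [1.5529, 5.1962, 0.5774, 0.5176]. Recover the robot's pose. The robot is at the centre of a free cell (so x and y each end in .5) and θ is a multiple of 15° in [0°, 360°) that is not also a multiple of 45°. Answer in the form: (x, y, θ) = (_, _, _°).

(x, y, θ) = (5.5, 4.5, 255°)

Enumerate (i+0.5, j+0.5, θ) over the 38 free cells and 16 admissible headings. For each, cast all 4 beams and compare to the given ranges.
  (3.5, 6.5, 150°): beam 1 = 1.7321 ≠ 1.5529 ✗
  (3.5, 6.5, 255°): beam 2 = 2.8868 ≠ 5.1962 ✗
  (2.5, 6.5, 75°): beam 1 = 4.6587 ≠ 1.5529 ✗
  …
  (5.5, 4.5, 255°): r_1=1.5529, r_2=5.1962, r_3=0.5774, r_4=0.5176 — all match ✓
Unique over the lattice → pose = (5.5, 4.5, 255°).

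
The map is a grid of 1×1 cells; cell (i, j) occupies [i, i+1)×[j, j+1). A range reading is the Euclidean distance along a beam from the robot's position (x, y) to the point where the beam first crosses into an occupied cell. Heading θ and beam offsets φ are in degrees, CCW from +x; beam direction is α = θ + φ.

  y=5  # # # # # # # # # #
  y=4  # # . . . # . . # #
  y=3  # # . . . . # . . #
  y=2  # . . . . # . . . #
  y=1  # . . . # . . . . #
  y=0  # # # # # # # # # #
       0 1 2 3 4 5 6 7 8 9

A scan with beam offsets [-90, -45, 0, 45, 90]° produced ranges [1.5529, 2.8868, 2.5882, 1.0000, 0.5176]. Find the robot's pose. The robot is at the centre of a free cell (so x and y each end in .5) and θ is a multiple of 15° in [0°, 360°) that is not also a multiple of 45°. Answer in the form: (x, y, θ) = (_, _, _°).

Candidates: 25 free-cell centres × 16 headings = 400 poses. Raycast each; keep the one whose scan matches to 4 dp.
  (2.5, 2.5, 330°): beam 1 = 1.7321 ≠ 1.5529 ✗
  (3.5, 1.5, 195°): beam 1 = 3.6235 ≠ 1.5529 ✗
  (5.5, 3.5, 75°): beam 1 = 0.5176 ≠ 1.5529 ✗
  …
  (8.5, 3.5, 255°): r_1=1.5529, r_2=2.8868, r_3=2.5882, r_4=1.0000, r_5=0.5176 — all match ✓
Only this pose fits every beam.

(x, y, θ) = (8.5, 3.5, 255°)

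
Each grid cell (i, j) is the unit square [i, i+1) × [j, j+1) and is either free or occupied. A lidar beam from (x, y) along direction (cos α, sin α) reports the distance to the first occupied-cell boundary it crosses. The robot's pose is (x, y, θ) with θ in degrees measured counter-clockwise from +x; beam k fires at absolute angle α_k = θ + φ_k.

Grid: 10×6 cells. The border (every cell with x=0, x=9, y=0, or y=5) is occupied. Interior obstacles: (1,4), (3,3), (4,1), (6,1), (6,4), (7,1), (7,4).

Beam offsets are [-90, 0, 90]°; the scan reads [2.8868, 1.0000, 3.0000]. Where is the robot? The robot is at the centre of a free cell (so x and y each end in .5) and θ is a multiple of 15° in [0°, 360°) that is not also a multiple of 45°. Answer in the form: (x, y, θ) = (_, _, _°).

The pose lattice has 25·16 = 400 candidates. Test each by forward raycasting.
  (8.5, 2.5, 240°): beam 1 = 5.0000 ≠ 2.8868 ✗
  (5.5, 2.5, 150°): beam 1 = 1.7321 ≠ 2.8868 ✗
  (4.5, 3.5, 285°): beam 1 = 0.5176 ≠ 2.8868 ✗
  …
  (3.5, 2.5, 300°): r_1=2.8868, r_2=1.0000, r_3=3.0000 — all match ✓
No second candidate reproduces the full scan.

(x, y, θ) = (3.5, 2.5, 300°)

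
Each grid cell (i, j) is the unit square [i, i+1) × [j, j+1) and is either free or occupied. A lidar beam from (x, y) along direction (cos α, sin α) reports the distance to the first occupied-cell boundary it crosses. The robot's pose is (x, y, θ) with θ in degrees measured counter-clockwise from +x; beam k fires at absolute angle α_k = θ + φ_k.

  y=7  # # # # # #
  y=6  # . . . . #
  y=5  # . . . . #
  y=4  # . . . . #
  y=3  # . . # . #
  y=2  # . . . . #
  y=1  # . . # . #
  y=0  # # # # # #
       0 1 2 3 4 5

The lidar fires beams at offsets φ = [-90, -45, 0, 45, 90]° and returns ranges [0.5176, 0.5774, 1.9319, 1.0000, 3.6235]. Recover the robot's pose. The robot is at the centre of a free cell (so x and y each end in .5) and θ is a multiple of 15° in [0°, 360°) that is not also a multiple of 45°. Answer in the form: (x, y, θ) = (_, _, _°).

Candidates: 22 free-cell centres × 16 headings = 352 poses. Raycast each; keep the one whose scan matches to 4 dp.
  (3.5, 2.5, 300°): beam 1 = 2.8868 ≠ 0.5176 ✗
  (3.5, 4.5, 165°): beam 1 = 2.5882 ≠ 0.5176 ✗
  (4.5, 5.5, 285°): beam 1 = 3.6235 ≠ 0.5176 ✗
  (2.5, 4.5, 300°): beam 1 = 1.7321 ≠ 0.5176 ✗
  …
  (4.5, 2.5, 75°): r_1=0.5176, r_2=0.5774, r_3=1.9319, r_4=1.0000, r_5=3.6235 — all match ✓
No second candidate reproduces the full scan.

(x, y, θ) = (4.5, 2.5, 75°)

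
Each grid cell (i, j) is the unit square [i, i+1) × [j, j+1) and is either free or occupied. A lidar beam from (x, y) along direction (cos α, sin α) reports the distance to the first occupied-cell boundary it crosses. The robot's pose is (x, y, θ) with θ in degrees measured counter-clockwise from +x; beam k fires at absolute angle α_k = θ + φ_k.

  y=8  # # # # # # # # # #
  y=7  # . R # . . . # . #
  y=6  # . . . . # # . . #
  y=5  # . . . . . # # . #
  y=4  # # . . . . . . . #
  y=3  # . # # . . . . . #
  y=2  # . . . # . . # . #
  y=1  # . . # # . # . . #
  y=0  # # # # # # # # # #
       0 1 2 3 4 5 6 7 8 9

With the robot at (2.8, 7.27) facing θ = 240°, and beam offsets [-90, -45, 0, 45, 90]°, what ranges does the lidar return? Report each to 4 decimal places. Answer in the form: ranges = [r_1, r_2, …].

beam 1: φ=-90°, α=150°
  cosα=-0.8660 sinα=0.5000 | (2,7) | tMaxX 0.9238 tMaxY 1.4600 | tΔX 1.1547 tΔY 2.0000
    t=0.9238 [x] (1,7)
    t=1.4600 [y] (1,8) — stop
  → r_1 = 1.4600
beam 2: φ=-45°, α=195°
  cosα=-0.9659 sinα=-0.2588 | (2,7) | tMaxX 0.8282 tMaxY 1.0432 | tΔX 1.0353 tΔY 3.8637
    t=0.8282 [x] (1,7)
    t=1.0432 [y] (1,6)
    t=1.8635 [x] (0,6) — stop
  → r_2 = 1.8635
beam 3: φ=0°, α=240°
  cosα=-0.5000 sinα=-0.8660 | (2,7) | tMaxX 1.6000 tMaxY 0.3118 | tΔX 2.0000 tΔY 1.1547
    t=0.3118 [y] (2,6)
    t=1.4665 [y] (2,5)
    t=1.6000 [x] (1,5)
    t=2.6212 [y] (1,4) — stop
  → r_3 = 2.6212
beam 4: φ=45°, α=285°
  cosα=0.2588 sinα=-0.9659 | (2,7) | tMaxX 0.7727 tMaxY 0.2795 | tΔX 3.8637 tΔY 1.0353
    t=0.2795 [y] (2,6)
    t=0.7727 [x] (3,6)
    t=1.3148 [y] (3,5)
    t=2.3501 [y] (3,4)
    t=3.3854 [y] (3,3) — stop
  → r_4 = 3.3854
beam 5: φ=90°, α=330°
  cosα=0.8660 sinα=-0.5000 | (2,7) | tMaxX 0.2309 tMaxY 0.5400 | tΔX 1.1547 tΔY 2.0000
    t=0.2309 [x] (3,7) — stop
  → r_5 = 0.2309

ranges = [1.4600, 1.8635, 2.6212, 3.3854, 0.2309]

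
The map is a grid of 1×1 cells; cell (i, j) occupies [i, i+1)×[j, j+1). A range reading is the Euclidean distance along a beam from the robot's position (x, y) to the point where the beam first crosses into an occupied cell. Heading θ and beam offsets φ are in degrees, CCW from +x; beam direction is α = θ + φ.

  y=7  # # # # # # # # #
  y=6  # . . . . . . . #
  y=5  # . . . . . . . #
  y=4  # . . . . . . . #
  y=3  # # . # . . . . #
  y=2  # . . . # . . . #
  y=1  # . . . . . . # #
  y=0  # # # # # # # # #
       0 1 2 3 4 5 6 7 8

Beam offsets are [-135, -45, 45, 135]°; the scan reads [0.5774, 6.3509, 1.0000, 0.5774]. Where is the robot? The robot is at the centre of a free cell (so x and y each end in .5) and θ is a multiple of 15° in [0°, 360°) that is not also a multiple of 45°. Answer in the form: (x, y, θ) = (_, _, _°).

(x, y, θ) = (6.5, 1.5, 165°)

The pose lattice has 38·16 = 608 candidates. Test each by forward raycasting.
  (5.5, 3.5, 330°): beam 1 = 1.5529 ≠ 0.5774 ✗
  (7.5, 4.5, 75°): beam 1 = 1.0000 ≠ 0.5774 ✗
  (6.5, 3.5, 150°): beam 1 = 1.5529 ≠ 0.5774 ✗
  (4.5, 1.5, 255°): beam 2 = 1.0000 ≠ 6.3509 ✗
  …
  (6.5, 1.5, 165°): r_1=0.5774, r_2=6.3509, r_3=1.0000, r_4=0.5774 — all match ✓
No second candidate reproduces the full scan.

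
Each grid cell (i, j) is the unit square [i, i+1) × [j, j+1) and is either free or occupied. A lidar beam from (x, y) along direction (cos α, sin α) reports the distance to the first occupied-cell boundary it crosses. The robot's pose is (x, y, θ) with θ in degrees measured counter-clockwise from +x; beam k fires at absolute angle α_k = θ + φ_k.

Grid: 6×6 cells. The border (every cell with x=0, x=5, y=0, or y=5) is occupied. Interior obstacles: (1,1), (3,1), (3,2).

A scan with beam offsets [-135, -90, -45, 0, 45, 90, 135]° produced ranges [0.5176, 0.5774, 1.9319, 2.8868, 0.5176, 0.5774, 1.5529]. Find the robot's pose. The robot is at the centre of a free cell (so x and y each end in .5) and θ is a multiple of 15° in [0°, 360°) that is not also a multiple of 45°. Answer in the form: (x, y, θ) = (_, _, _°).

The pose lattice has 13·16 = 208 candidates. Test each by forward raycasting.
  (1.5, 3.5, 30°): beam 1 = 1.5529 ≠ 0.5176 ✗
  (2.5, 4.5, 150°): beam 1 = 1.9319 ≠ 0.5176 ✗
  (2.5, 1.5, 300°): beam 3 = 0.5176 ≠ 1.9319 ✗
  …
  (4.5, 2.5, 120°): r_1=0.5176, r_2=0.5774, r_3=1.9319, r_4=2.8868, r_5=0.5176, r_6=0.5774, r_7=1.5529 — all match ✓
Unique over the lattice → pose = (4.5, 2.5, 120°).

(x, y, θ) = (4.5, 2.5, 120°)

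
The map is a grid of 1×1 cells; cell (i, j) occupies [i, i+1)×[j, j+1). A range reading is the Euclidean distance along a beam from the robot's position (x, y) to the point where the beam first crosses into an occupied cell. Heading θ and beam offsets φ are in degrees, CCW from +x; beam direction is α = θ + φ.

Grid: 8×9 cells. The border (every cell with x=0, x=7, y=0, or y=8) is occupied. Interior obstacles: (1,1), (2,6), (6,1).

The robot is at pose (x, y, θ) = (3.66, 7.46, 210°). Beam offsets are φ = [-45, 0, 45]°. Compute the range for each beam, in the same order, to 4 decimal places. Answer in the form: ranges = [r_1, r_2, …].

ranges = [2.0864, 0.9200, 6.4137]

beam 1: φ=-45°, α=165°
  d=(-0.9659,0.2588)  start (3,7)  tX=0.6833 tY=2.0864  stride 1/|dx|=1.0353 1/|dy|=3.8637
    cross x-line → (2,7), t=0.6833
    cross x-line → (1,7), t=1.7186
    cross y-line → (1,8), t=2.0864 (wall)
  → r_1 = 2.0864
beam 2: φ=0°, α=210°
  d=(-0.8660,-0.5000)  start (3,7)  tX=0.7621 tY=0.9200  stride 1/|dx|=1.1547 1/|dy|=2.0000
    cross x-line → (2,7), t=0.7621
    cross y-line → (2,6), t=0.9200 (wall)
  → r_2 = 0.9200
beam 3: φ=45°, α=255°
  d=(-0.2588,-0.9659)  start (3,7)  tX=2.5500 tY=0.4762  stride 1/|dx|=3.8637 1/|dy|=1.0353
    cross y-line → (3,6), t=0.4762
    cross y-line → (3,5), t=1.5115
    cross y-line → (3,4), t=2.5468
    cross x-line → (2,4), t=2.5500
    cross y-line → (2,3), t=3.5821
    cross y-line → (2,2), t=4.6173
    cross y-line → (2,1), t=5.6526
    cross x-line → (1,1), t=6.4137 (wall)
  → r_3 = 6.4137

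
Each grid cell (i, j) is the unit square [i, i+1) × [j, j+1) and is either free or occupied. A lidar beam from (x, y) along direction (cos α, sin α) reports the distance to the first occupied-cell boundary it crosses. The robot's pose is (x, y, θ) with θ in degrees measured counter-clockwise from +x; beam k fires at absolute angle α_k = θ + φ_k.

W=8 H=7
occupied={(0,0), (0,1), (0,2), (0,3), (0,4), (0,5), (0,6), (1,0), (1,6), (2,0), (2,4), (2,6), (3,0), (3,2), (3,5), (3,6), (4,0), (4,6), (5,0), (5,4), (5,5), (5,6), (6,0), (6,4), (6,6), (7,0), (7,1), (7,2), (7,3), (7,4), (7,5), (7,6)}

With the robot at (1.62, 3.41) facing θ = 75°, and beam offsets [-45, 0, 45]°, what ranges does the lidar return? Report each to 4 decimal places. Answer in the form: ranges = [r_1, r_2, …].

beam 1: φ=-45°, α=30°
  cosα=0.8660 sinα=0.5000 | (1,3) | tMaxX 0.4388 tMaxY 1.1800 | tΔX 1.1547 tΔY 2.0000
    t=0.4388 [x] (2,3)
    t=1.1800 [y] (2,4) — stop
  → r_1 = 1.1800
beam 2: φ=0°, α=75°
  cosα=0.2588 sinα=0.9659 | (1,3) | tMaxX 1.4682 tMaxY 0.6108 | tΔX 3.8637 tΔY 1.0353
    t=0.6108 [y] (1,4)
    t=1.4682 [x] (2,4) — stop
  → r_2 = 1.4682
beam 3: φ=45°, α=120°
  cosα=-0.5000 sinα=0.8660 | (1,3) | tMaxX 1.2400 tMaxY 0.6813 | tΔX 2.0000 tΔY 1.1547
    t=0.6813 [y] (1,4)
    t=1.2400 [x] (0,4) — stop
  → r_3 = 1.2400

ranges = [1.1800, 1.4682, 1.2400]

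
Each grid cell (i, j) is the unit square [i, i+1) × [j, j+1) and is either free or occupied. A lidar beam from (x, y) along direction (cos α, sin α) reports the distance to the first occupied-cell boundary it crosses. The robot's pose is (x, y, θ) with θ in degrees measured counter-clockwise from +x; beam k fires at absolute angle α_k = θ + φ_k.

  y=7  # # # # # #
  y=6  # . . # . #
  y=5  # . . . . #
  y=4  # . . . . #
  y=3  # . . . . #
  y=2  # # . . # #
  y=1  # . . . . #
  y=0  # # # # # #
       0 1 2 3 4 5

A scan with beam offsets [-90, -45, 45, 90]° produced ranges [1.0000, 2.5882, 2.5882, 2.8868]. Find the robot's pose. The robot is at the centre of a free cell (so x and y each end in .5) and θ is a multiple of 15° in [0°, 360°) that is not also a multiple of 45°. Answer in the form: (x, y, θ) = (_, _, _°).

(x, y, θ) = (2.5, 3.5, 330°)

Enumerate (i+0.5, j+0.5, θ) over the 21 free cells and 16 admissible headings. For each, cast all 4 beams and compare to the given ranges.
  (1.5, 4.5, 195°): beam 1 = 1.9319 ≠ 1.0000 ✗
  (2.5, 2.5, 105°): beam 1 = 1.5529 ≠ 1.0000 ✗
  (3.5, 2.5, 195°): beam 1 = 4.6587 ≠ 1.0000 ✗
  (4.5, 4.5, 240°): beam 1 = 4.0415 ≠ 1.0000 ✗
  …
  (2.5, 3.5, 330°): r_1=1.0000, r_2=2.5882, r_3=2.5882, r_4=2.8868 — all match ✓
Unique over the lattice → pose = (2.5, 3.5, 330°).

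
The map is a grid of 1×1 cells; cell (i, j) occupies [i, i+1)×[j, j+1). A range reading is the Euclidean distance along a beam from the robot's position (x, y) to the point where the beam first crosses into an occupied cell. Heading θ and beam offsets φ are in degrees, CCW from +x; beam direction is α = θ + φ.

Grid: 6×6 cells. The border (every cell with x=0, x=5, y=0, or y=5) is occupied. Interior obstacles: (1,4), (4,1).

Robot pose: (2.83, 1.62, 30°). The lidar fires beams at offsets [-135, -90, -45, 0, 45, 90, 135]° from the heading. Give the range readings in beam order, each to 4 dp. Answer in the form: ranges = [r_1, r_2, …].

ranges = [0.6419, 0.7159, 1.2113, 2.5057, 3.4992, 2.7482, 1.8946]

beam 1: φ=-135°, α=255°
  d=(-0.2588,-0.9659)  start (2,1)  tX=3.2069 tY=0.6419  stride 1/|dx|=3.8637 1/|dy|=1.0353
    cross y-line → (2,0), t=0.6419 (wall)
  → r_1 = 0.6419
beam 2: φ=-90°, α=300°
  d=(0.5000,-0.8660)  start (2,1)  tX=0.3400 tY=0.7159  stride 1/|dx|=2.0000 1/|dy|=1.1547
    cross x-line → (3,1), t=0.3400
    cross y-line → (3,0), t=0.7159 (wall)
  → r_2 = 0.7159
beam 3: φ=-45°, α=345°
  d=(0.9659,-0.2588)  start (2,1)  tX=0.1760 tY=2.3955  stride 1/|dx|=1.0353 1/|dy|=3.8637
    cross x-line → (3,1), t=0.1760
    cross x-line → (4,1), t=1.2113 (wall)
  → r_3 = 1.2113
beam 4: φ=0°, α=30°
  d=(0.8660,0.5000)  start (2,1)  tX=0.1963 tY=0.7600  stride 1/|dx|=1.1547 1/|dy|=2.0000
    cross x-line → (3,1), t=0.1963
    cross y-line → (3,2), t=0.7600
    cross x-line → (4,2), t=1.3510
    cross x-line → (5,2), t=2.5057 (wall)
  → r_4 = 2.5057
beam 5: φ=45°, α=75°
  d=(0.2588,0.9659)  start (2,1)  tX=0.6568 tY=0.3934  stride 1/|dx|=3.8637 1/|dy|=1.0353
    cross y-line → (2,2), t=0.3934
    cross x-line → (3,2), t=0.6568
    cross y-line → (3,3), t=1.4287
    cross y-line → (3,4), t=2.4640
    cross y-line → (3,5), t=3.4992 (wall)
  → r_5 = 3.4992
beam 6: φ=90°, α=120°
  d=(-0.5000,0.8660)  start (2,1)  tX=1.6600 tY=0.4388  stride 1/|dx|=2.0000 1/|dy|=1.1547
    cross y-line → (2,2), t=0.4388
    cross y-line → (2,3), t=1.5935
    cross x-line → (1,3), t=1.6600
    cross y-line → (1,4), t=2.7482 (wall)
  → r_6 = 2.7482
beam 7: φ=135°, α=165°
  d=(-0.9659,0.2588)  start (2,1)  tX=0.8593 tY=1.4682  stride 1/|dx|=1.0353 1/|dy|=3.8637
    cross x-line → (1,1), t=0.8593
    cross y-line → (1,2), t=1.4682
    cross x-line → (0,2), t=1.8946 (wall)
  → r_7 = 1.8946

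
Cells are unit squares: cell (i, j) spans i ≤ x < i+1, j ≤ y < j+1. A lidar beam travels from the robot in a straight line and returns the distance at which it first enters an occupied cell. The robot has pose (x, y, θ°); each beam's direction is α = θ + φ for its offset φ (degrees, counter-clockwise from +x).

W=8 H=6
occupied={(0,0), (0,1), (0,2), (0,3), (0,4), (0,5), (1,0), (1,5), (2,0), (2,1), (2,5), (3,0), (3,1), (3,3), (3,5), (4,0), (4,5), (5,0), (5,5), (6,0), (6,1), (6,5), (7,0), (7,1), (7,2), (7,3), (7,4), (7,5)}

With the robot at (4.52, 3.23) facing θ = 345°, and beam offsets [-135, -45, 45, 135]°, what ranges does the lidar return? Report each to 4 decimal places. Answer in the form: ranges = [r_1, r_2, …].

beam 1: φ=-135°, α=210°
  dir = (cos 210°, sin 210°) = (-0.8660, -0.5000); from cell (4,3)
  next x-line at t=0.6004, next y-line at t=0.4600; Δt_x=1.1547, Δt_y=2.0000
    y: enter (4,2) at t=0.4600
    x: enter (3,2) at t=0.6004
    x: enter (2,2) at t=1.7551
    y: enter (2,1) at t=2.4600 ← occupied
  → r_1 = 2.4600
beam 2: φ=-45°, α=300°
  dir = (cos 300°, sin 300°) = (0.5000, -0.8660); from cell (4,3)
  next x-line at t=0.9600, next y-line at t=0.2656; Δt_x=2.0000, Δt_y=1.1547
    y: enter (4,2) at t=0.2656
    x: enter (5,2) at t=0.9600
    y: enter (5,1) at t=1.4203
    y: enter (5,0) at t=2.5750 ← occupied
  → r_2 = 2.5750
beam 3: φ=45°, α=30°
  dir = (cos 30°, sin 30°) = (0.8660, 0.5000); from cell (4,3)
  next x-line at t=0.5543, next y-line at t=1.5400; Δt_x=1.1547, Δt_y=2.0000
    x: enter (5,3) at t=0.5543
    y: enter (5,4) at t=1.5400
    x: enter (6,4) at t=1.7090
    x: enter (7,4) at t=2.8637 ← occupied
  → r_3 = 2.8637
beam 4: φ=135°, α=120°
  dir = (cos 120°, sin 120°) = (-0.5000, 0.8660); from cell (4,3)
  next x-line at t=1.0400, next y-line at t=0.8891; Δt_x=2.0000, Δt_y=1.1547
    y: enter (4,4) at t=0.8891
    x: enter (3,4) at t=1.0400
    y: enter (3,5) at t=2.0438 ← occupied
  → r_4 = 2.0438

ranges = [2.4600, 2.5750, 2.8637, 2.0438]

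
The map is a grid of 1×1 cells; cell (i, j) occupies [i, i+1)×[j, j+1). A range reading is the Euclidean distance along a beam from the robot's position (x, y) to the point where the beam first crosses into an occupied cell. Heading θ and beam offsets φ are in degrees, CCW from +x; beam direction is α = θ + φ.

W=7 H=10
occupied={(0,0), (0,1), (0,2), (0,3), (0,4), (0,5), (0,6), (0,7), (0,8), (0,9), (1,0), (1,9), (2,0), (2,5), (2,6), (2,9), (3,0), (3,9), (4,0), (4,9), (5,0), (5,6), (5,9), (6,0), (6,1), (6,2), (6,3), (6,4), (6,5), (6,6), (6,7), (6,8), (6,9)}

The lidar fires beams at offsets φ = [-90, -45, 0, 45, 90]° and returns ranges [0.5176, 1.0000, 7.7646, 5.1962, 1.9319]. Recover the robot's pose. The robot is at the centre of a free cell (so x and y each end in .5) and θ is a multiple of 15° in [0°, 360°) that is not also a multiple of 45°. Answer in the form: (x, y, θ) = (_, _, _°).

(x, y, θ) = (5.5, 1.5, 105°)

Enumerate (i+0.5, j+0.5, θ) over the 37 free cells and 16 admissible headings. For each, cast all 5 beams and compare to the given ranges.
  (2.5, 1.5, 210°): beam 1 = 3.0000 ≠ 0.5176 ✗
  (3.5, 6.5, 255°): beam 2 = 0.5774 ≠ 1.0000 ✗
  (5.5, 4.5, 60°): beam 1 = 0.5774 ≠ 0.5176 ✗
  (4.5, 3.5, 240°): beam 1 = 4.0415 ≠ 0.5176 ✗
  (2.5, 7.5, 60°): beam 1 = 2.8868 ≠ 0.5176 ✗
  …
  (5.5, 1.5, 105°): r_1=0.5176, r_2=1.0000, r_3=7.7646, r_4=5.1962, r_5=1.9319 — all match ✓
Unique over the lattice → pose = (5.5, 1.5, 105°).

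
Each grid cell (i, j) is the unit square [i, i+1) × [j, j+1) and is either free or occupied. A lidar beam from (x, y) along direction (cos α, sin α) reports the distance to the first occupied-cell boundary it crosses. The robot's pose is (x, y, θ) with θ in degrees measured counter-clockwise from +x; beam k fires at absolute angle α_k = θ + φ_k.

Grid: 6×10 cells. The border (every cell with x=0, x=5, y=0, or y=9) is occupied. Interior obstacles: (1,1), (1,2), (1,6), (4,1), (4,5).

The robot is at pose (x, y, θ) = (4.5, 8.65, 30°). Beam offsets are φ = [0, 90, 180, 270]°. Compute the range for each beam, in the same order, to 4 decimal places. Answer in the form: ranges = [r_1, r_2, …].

beam 1: φ=0°, α=30°
  direction (0.8660, 0.5000); cell (4,8); t to first gridline: x 0.5774, y 0.7000 (then +1.1547 / +2.0000)
    (5,8) via x @ 0.5774  # hit
  → r_1 = 0.5774
beam 2: φ=90°, α=120°
  direction (-0.5000, 0.8660); cell (4,8); t to first gridline: x 1.0000, y 0.4041 (then +2.0000 / +1.1547)
    (4,9) via y @ 0.4041  # hit
  → r_2 = 0.4041
beam 3: φ=180°, α=210°
  direction (-0.8660, -0.5000); cell (4,8); t to first gridline: x 0.5774, y 1.3000 (then +1.1547 / +2.0000)
    (3,8) via x @ 0.5774
    (3,7) via y @ 1.3000
    (2,7) via x @ 1.7321
    (1,7) via x @ 2.8868
    (1,6) via y @ 3.3000  # hit
  → r_3 = 3.3000
beam 4: φ=270°, α=300°
  direction (0.5000, -0.8660); cell (4,8); t to first gridline: x 1.0000, y 0.7506 (then +2.0000 / +1.1547)
    (4,7) via y @ 0.7506
    (5,7) via x @ 1.0000  # hit
  → r_4 = 1.0000

ranges = [0.5774, 0.4041, 3.3000, 1.0000]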